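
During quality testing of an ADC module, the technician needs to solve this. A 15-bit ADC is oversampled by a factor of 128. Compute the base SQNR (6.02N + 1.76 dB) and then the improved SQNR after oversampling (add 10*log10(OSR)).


Step 1 — baseline SQNR at Nyquist:
SQNR_base = 6.02*N + 1.76
          = 6.02*15 + 1.76
          = 92.06 dB

Step 2 — oversampling processing gain:
G = 10*log10(OSR) = 10*log10(128) = 21.07 dB

Step 3 — total:
SQNR_total = 92.06 + 21.07 = 113.13 dB

Base SQNR = 92.06 dB; oversampled SQNR = 113.13 dB


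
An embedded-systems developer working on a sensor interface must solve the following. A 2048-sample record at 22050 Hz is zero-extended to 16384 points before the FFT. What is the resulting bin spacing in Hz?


Frequency resolution after zero-padding:
N_padded = 2048 * 8 = 16384
df = fs / N_padded
   = 22050 / 16384
   = 1.3458 Hz

1.3458 Hz


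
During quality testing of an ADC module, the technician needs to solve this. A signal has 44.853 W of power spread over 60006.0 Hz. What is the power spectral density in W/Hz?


Power spectral density:
PSD = P / BW
    = 44.853 / 60006.0
    = 0.00074748 W/Hz

0.00074748 W/Hz


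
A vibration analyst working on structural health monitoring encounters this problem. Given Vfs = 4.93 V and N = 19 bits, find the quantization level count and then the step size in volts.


Step 1 — number of quantization levels:
L = 2^N = 2^19 = 524288

Step 2 — LSB step size:
delta = Vfs / L
      = 4.93 / 524288
      = 9.4e-06 V

Levels = 524288; step size = 9.4e-06 V


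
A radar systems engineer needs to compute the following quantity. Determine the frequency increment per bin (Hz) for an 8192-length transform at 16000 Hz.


DFT frequency resolution:
df = fs / N
   = 16000 / 8192
   = 1.9531 Hz

1.9531 Hz


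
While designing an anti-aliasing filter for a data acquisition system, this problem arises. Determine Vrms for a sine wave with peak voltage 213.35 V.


RMS voltage for a sinusoidal waveform:
V_rms = V_peak / sqrt(2)
      = 213.35 / 1.414214
      = 150.861 V

150.861 V


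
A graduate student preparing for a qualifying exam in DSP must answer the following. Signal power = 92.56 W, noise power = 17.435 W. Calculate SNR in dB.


SNR in decibels:
SNR = 10 * log10(Ps / Pn)
    = 10 * log10(92.56 / 17.435)
    = 10 * log10(5.3089)
    = 10 * 0.725
    = 7.25 dB

7.25 dB


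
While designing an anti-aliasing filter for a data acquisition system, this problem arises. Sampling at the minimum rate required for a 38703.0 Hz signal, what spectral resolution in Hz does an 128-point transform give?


Step 1 — Nyquist sampling rate:
fs = 2 * fmax = 2 * 38703.0 = 77406.0 Hz

Step 2 — DFT bin spacing:
df = fs / N = 77406.0 / 128 = 604.7344 Hz

604.7344 Hz


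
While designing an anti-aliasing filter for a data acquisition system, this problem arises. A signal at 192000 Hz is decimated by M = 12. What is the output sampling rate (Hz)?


Decimation reduces the sample rate:
fs_out = fs_in / M
       = 192000 / 12
       = 16000.0 Hz

16000.0 Hz


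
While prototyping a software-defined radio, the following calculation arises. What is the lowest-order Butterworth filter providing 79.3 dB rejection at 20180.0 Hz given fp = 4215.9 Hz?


Butterworth filter order formula:
n = log10(10^(A/10) - 1) / (2 * log10(f_stop/f_pass))
10^(79.3/10) - 1 = 85113802.8202
f_stop/f_pass = 20180.0 / 4215.9 = 4.7866
n = 5.8306 -> ceil = 6

6


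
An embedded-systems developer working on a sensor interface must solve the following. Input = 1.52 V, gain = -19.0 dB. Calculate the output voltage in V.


Output voltage from dB gain:
V_out = V_in * 10^(gain_dB / 20)
      = 1.52 * 10^(-19.0 / 20)
      = 1.52 * 0.112202
      = 0.1705 V

0.1705 V


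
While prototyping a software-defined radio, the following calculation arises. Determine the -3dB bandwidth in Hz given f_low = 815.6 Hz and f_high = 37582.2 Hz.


Bandwidth is the difference of -3dB frequencies:
BW = f_high - f_low
   = 37582.2 - 815.6
   = 36766.6 Hz

36766.6 Hz


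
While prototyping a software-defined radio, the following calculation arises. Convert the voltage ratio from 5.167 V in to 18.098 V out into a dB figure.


Voltage gain in dB:
G = 20 * log10(Vout / Vin)
  = 20 * log10(18.098 / 5.167)
  = 20 * log10(3.502613)
  = 20 * 0.544392
  = 10.89 dB

10.89 dB


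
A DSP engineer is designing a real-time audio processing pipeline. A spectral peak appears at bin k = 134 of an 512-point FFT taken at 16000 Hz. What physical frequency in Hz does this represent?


Frequency of DFT bin k:
f_k = k * fs / N
    = 134 * 16000 / 512
    = 2144000 / 512
    = 4187.5 Hz

4187.5 Hz


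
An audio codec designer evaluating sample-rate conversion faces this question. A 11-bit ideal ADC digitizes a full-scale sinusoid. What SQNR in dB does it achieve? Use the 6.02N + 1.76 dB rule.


Theoretical SNR for a full-scale sinusoid:
SNR = 6.02 * N + 1.76
    = 6.02 * 11 + 1.76
    = 66.22 + 1.76
    = 67.98 dB

67.98 dB


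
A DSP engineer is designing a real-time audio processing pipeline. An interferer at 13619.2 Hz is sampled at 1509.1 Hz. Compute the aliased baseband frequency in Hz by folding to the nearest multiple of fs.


Compute the nearest integer multiple of fs to the signal:
n = round(13619.2 / 1509.1) = 9
f_alias = |13619.2 - 9 * 1509.1|
        = |13619.2 - 13581.9|
        = 37.3 Hz

37.3


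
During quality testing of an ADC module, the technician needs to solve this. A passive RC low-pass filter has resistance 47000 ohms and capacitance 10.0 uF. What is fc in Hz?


Cutoff frequency of a first-order RC filter:
fc = 1 / (2 * pi * R * C)
C = 10.0 uF = 1e-05 F
fc = 1 / (2 * pi * 47000 * 1e-05)
   = 1 / 2.9530970943744
   = 0.338628 Hz

0.338628 Hz


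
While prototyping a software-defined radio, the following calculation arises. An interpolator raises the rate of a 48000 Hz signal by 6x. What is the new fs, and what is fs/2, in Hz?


Step 1 — output sample rate after interpolation by L:
fs_out = L * fs_in = 6 * 48000 = 288000 Hz

Step 2 — Nyquist frequency of the output stream:
f_Nyq = fs_out / 2 = 288000 / 2 = 144000.0 Hz

fs_out = 288000 Hz; f_Nyquist = 144000.0 Hz


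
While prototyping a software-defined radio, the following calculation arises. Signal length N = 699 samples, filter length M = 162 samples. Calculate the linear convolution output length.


Linear convolution output length:
L = N + M - 1
  = 699 + 162 - 1
  = 860 samples

860


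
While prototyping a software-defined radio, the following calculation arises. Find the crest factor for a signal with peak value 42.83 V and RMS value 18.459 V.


Crest factor is the ratio of peak to RMS:
CF = V_peak / V_rms
   = 42.83 / 18.459
   = 2.3203

2.3203


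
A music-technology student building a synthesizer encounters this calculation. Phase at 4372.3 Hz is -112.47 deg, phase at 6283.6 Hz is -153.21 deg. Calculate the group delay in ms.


Group delay from phase difference:
tau = -d(phi)/d(omega)
d(phi) = -40.74 deg = -0.711047 rad
d(omega) = 2*pi*(6283.6 - 4372.3) = 12009.0521 rad/s
tau = -(-0.711047) / 12009.0521
    = 0.0592 ms

0.0592 ms


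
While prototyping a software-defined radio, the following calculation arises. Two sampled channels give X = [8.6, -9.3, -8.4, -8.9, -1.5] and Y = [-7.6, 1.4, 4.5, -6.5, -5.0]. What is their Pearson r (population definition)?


Pearson correlation coefficient (population):
r = cov(X,Y) / (std(X) * std(Y))
Mean X = -3.9, Mean Y = -2.64
Cov(X,Y) = -20.462
Std(X) = 6.876336, Std(Y) = 4.740717
r = -0.6277

-0.6277


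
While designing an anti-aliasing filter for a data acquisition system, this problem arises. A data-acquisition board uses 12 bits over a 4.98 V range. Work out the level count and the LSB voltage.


Step 1 — number of quantization levels:
L = 2^N = 2^12 = 4096

Step 2 — LSB step size:
delta = Vfs / L
      = 4.98 / 4096
      = 0.00121582 V

Levels = 4096; step size = 0.00121582 V


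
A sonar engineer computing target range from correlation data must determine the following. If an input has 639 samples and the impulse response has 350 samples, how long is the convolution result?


Linear convolution output length:
L = N + M - 1
  = 639 + 350 - 1
  = 988 samples

988


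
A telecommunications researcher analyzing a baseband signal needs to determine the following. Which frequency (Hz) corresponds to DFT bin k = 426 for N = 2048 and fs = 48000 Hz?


Frequency of DFT bin k:
f_k = k * fs / N
    = 426 * 48000 / 2048
    = 20448000 / 2048
    = 9984.375 Hz

9984.375 Hz


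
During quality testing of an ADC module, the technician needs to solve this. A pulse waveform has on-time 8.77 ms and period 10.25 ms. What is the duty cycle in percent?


Duty cycle as a percentage:
DC = (t_on / T) * 100
   = (8.77 / 10.25) * 100
   = 0.85561 * 100
   = 85.56 %

85.56 %


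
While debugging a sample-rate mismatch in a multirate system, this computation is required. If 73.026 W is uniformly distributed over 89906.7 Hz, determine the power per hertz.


Power spectral density:
PSD = P / BW
    = 73.026 / 89906.7
    = 0.00081224 W/Hz

0.00081224 W/Hz


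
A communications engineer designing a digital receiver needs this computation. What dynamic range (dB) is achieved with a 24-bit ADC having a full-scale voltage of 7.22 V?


Dynamic range from full-scale to LSB:
V_min = V_max / 2^bits = 7.22 / 2^24
DR = 20 * log10(V_max / V_min)
   = 20 * log10(2^24)
   = 20 * 24 * log10(2)
   = 144.49 dB

144.49 dB


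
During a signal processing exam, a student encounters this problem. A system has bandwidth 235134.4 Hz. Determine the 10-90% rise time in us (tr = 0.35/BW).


Rise time from bandwidth relationship:
tr = 0.35 / BW
   = 0.35 / 235134.4
   = 1.488510401e-06 s
   = 1.4885 us

1.4885 us


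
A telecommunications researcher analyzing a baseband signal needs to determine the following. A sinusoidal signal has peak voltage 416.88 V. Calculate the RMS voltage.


RMS voltage for a sinusoidal waveform:
V_rms = V_peak / sqrt(2)
      = 416.88 / 1.414214
      = 294.779 V

294.779 V


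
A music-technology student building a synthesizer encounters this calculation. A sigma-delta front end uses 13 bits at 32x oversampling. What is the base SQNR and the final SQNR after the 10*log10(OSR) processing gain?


Step 1 — baseline SQNR at Nyquist:
SQNR_base = 6.02*N + 1.76
          = 6.02*13 + 1.76
          = 80.02 dB

Step 2 — oversampling processing gain:
G = 10*log10(OSR) = 10*log10(32) = 15.05 dB

Step 3 — total:
SQNR_total = 80.02 + 15.05 = 95.07 dB

Base SQNR = 80.02 dB; oversampled SQNR = 95.07 dB


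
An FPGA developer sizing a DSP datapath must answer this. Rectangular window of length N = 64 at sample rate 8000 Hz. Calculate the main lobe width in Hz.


Main lobe width for a rectangular window:
Width = 2 * fs / N
      = 2 * 8000 / 64
      = 16000 / 64
      = 250.0 Hz

250.0 Hz


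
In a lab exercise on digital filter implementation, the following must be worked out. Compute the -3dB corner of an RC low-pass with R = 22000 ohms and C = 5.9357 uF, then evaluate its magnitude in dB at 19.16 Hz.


Step 1 — cutoff frequency:
fc = 1 / (2*pi*R*C)
C = 5.9357 uF = 5.9357e-06 F
fc = 1 / (2*pi*22000*5.9357e-06)
   = 1.21878 Hz

Step 2 — magnitude at f = 19.16 Hz:
|H(f)| = 1 / sqrt(1 + (f/fc)^2)
f/fc = 19.16 / 1.21878 = 15.720639
|H| = 1 / sqrt(1 + 247.138491) = 0.0634823
|H|_dB = 20*log10(0.0634823) = -23.95 dB

fc = 1.21878 Hz; |H(19.16 Hz)| = -23.95 dB


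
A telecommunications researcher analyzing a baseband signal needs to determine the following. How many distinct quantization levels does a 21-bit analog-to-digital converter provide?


Number of quantization levels = 2^N
= 2^21
= 2097152

2097152


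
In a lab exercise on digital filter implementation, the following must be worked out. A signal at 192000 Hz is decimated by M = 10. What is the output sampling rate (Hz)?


Decimation reduces the sample rate:
fs_out = fs_in / M
       = 192000 / 10
       = 19200.0 Hz

19200.0 Hz


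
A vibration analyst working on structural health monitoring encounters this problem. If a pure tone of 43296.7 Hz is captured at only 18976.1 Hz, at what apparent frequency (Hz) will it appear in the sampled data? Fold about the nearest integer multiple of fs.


Compute the nearest integer multiple of fs to the signal:
n = round(43296.7 / 18976.1) = 2
f_alias = |43296.7 - 2 * 18976.1|
        = |43296.7 - 37952.2|
        = 5344.5 Hz

5344.5


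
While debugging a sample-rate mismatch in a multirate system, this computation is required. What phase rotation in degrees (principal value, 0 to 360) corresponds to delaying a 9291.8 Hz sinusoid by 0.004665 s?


Phase shift from frequency and time delay:
phi = 360 * f * t_delay
    = 360 * 9291.8 * 0.004665
    = 15604.65 degrees
    mod 360 = 124.65 degrees

124.65 degrees


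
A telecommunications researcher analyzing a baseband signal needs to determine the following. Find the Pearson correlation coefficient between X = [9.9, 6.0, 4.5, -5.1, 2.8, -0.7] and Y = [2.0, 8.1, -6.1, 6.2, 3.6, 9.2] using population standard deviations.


Pearson correlation coefficient (population):
r = cov(X,Y) / (std(X) * std(Y))
Mean X = 2.9, Mean Y = 3.8333
Cov(X,Y) = -8.955
Std(X) = 4.798264, Std(Y) = 5.07762
r = -0.3676

-0.3676


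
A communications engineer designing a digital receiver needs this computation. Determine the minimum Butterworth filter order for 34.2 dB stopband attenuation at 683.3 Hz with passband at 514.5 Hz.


Butterworth filter order formula:
n = log10(10^(A/10) - 1) / (2 * log10(f_stop/f_pass))
10^(34.2/10) - 1 = 2629.268
f_stop/f_pass = 683.3 / 514.5 = 1.3281
n = 13.8763 -> ceil = 14

14


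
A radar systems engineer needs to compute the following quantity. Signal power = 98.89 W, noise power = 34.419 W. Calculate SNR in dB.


SNR in decibels:
SNR = 10 * log10(Ps / Pn)
    = 10 * log10(98.89 / 34.419)
    = 10 * log10(2.8731)
    = 10 * 0.4584
    = 4.58 dB

4.58 dB


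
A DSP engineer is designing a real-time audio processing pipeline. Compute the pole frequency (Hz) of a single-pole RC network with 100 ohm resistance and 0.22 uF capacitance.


Cutoff frequency of a first-order RC filter:
fc = 1 / (2 * pi * R * C)
C = 0.22 uF = 2.2e-07 F
fc = 1 / (2 * pi * 100 * 2.2e-07)
   = 1 / 0.00013823007675795
   = 7234.315595 Hz

7234.315595 Hz


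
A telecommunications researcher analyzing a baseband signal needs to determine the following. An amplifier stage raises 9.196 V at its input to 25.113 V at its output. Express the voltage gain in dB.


Voltage gain in dB:
G = 20 * log10(Vout / Vin)
  = 20 * log10(25.113 / 9.196)
  = 20 * log10(2.730861)
  = 20 * 0.4363
  = 8.73 dB

8.73 dB


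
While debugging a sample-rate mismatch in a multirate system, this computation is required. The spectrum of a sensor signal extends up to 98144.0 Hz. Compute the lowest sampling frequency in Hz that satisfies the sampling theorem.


The Nyquist rate is twice the maximum frequency component.
fs_min = 2 * fmax
      = 2 * 98144.0
      = 196288.0 Hz

196288.0


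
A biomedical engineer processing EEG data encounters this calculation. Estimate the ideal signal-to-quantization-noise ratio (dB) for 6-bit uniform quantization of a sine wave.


Theoretical SNR for a full-scale sinusoid:
SNR = 6.02 * N + 1.76
    = 6.02 * 6 + 1.76
    = 36.12 + 1.76
    = 37.88 dB

37.88 dB


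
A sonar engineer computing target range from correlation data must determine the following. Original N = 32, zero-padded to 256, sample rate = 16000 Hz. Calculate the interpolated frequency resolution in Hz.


Frequency resolution after zero-padding:
N_padded = 32 * 8 = 256
df = fs / N_padded
   = 16000 / 256
   = 62.5 Hz

62.5 Hz


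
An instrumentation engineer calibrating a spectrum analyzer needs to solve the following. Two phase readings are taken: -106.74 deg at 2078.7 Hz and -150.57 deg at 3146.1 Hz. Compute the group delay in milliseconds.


Group delay from phase difference:
tau = -d(phi)/d(omega)
d(phi) = -43.83 deg = -0.764978 rad
d(omega) = 2*pi*(3146.1 - 2078.7) = 6706.672 rad/s
tau = -(-0.764978) / 6706.672
    = 0.1141 ms

0.1141 ms


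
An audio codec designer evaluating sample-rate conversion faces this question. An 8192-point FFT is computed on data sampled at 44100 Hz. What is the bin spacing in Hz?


DFT frequency resolution:
df = fs / N
   = 44100 / 8192
   = 5.3833 Hz

5.3833 Hz


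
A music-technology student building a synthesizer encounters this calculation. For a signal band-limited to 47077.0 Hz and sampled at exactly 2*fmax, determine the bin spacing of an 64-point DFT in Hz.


Step 1 — Nyquist sampling rate:
fs = 2 * fmax = 2 * 47077.0 = 94154.0 Hz

Step 2 — DFT bin spacing:
df = fs / N = 94154.0 / 64 = 1471.1562 Hz

1471.1562 Hz


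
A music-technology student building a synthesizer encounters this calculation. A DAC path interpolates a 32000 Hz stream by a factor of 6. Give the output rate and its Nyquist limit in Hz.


Step 1 — output sample rate after interpolation by L:
fs_out = L * fs_in = 6 * 32000 = 192000 Hz

Step 2 — Nyquist frequency of the output stream:
f_Nyq = fs_out / 2 = 192000 / 2 = 96000.0 Hz

fs_out = 192000 Hz; f_Nyquist = 96000.0 Hz


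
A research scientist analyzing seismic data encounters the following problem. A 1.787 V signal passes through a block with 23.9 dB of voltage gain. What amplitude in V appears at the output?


Output voltage from dB gain:
V_out = V_in * 10^(gain_dB / 20)
      = 1.787 * 10^(23.9 / 20)
      = 1.787 * 15.667511
      = 27.9978 V

27.9978 V


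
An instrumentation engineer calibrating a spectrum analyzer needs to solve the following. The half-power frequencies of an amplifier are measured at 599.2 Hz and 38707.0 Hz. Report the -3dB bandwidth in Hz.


Bandwidth is the difference of -3dB frequencies:
BW = f_high - f_low
   = 38707.0 - 599.2
   = 38107.8 Hz

38107.8 Hz


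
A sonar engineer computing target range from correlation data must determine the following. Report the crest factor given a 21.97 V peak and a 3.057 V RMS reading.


Crest factor is the ratio of peak to RMS:
CF = V_peak / V_rms
   = 21.97 / 3.057
   = 7.1868

7.1868


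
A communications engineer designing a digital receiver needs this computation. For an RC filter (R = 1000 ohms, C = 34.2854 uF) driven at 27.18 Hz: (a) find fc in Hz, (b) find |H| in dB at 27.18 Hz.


Step 1 — cutoff frequency:
fc = 1 / (2*pi*R*C)
C = 34.2854 uF = 3.42854e-05 F
fc = 1 / (2*pi*1000*3.42854e-05)
   = 4.64206 Hz

Step 2 — magnitude at f = 27.18 Hz:
|H(f)| = 1 / sqrt(1 + (f/fc)^2)
f/fc = 27.18 / 4.64206 = 5.855159
|H| = 1 / sqrt(1 + 34.282887) = 0.1683519
|H|_dB = 20*log10(0.1683519) = -15.48 dB

fc = 4.64206 Hz; |H(27.18 Hz)| = -15.48 dB


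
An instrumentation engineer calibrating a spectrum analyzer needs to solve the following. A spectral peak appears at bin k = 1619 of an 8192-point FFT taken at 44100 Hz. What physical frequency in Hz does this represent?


Frequency of DFT bin k:
f_k = k * fs / N
    = 1619 * 44100 / 8192
    = 71397900 / 8192
    = 8715.564 Hz

8715.564 Hz


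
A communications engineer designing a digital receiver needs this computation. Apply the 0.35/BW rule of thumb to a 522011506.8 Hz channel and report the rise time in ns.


Rise time from bandwidth relationship:
tr = 0.35 / BW
   = 0.35 / 522011506.8
   = 6.704833044e-10 s
   = 0.6705 ns

0.6705 ns


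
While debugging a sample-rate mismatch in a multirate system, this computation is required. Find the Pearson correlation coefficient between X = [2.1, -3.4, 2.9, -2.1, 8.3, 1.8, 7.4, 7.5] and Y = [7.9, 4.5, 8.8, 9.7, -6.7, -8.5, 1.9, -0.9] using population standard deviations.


Pearson correlation coefficient (population):
r = cov(X,Y) / (std(X) * std(Y))
Mean X = 3.0625, Mean Y = 2.0875
Cov(X,Y) = -13.537969
Std(X) = 4.136707, Std(Y) = 6.527717
r = -0.5013

-0.5013


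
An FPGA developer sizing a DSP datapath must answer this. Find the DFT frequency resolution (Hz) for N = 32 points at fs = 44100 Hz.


DFT frequency resolution:
df = fs / N
   = 44100 / 32
   = 1378.125 Hz

1378.125 Hz


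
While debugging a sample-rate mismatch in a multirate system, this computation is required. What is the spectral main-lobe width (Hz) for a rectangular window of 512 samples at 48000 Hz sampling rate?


Main lobe width for a rectangular window:
Width = 2 * fs / N
      = 2 * 48000 / 512
      = 96000 / 512
      = 187.5 Hz

187.5 Hz


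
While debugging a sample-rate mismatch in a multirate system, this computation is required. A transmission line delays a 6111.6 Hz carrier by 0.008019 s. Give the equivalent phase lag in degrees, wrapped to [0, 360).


Phase shift from frequency and time delay:
phi = 360 * f * t_delay
    = 360 * 6111.6 * 0.008019
    = 17643.21 degrees
    mod 360 = 3.21 degrees

3.21 degrees


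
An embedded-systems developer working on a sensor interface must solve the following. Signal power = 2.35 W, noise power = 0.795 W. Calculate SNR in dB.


SNR in decibels:
SNR = 10 * log10(Ps / Pn)
    = 10 * log10(2.35 / 0.795)
    = 10 * log10(2.956)
    = 10 * 0.4707
    = 4.71 dB

4.71 dB


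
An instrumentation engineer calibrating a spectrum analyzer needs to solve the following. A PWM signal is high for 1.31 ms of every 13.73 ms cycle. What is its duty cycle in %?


Duty cycle as a percentage:
DC = (t_on / T) * 100
   = (1.31 / 13.73) * 100
   = 0.095412 * 100
   = 9.54 %

9.54 %


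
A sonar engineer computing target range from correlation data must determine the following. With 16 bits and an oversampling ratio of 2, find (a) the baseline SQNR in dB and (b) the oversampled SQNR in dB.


Step 1 — baseline SQNR at Nyquist:
SQNR_base = 6.02*N + 1.76
          = 6.02*16 + 1.76
          = 98.08 dB

Step 2 — oversampling processing gain:
G = 10*log10(OSR) = 10*log10(2) = 3.01 dB

Step 3 — total:
SQNR_total = 98.08 + 3.01 = 101.09 dB

Base SQNR = 98.08 dB; oversampled SQNR = 101.09 dB


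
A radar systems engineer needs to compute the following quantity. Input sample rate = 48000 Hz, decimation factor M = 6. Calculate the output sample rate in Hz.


Decimation reduces the sample rate:
fs_out = fs_in / M
       = 48000 / 6
       = 8000.0 Hz

8000.0 Hz


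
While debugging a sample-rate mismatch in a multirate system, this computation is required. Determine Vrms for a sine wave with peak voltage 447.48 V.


RMS voltage for a sinusoidal waveform:
V_rms = V_peak / sqrt(2)
      = 447.48 / 1.414214
      = 316.416 V

316.416 V


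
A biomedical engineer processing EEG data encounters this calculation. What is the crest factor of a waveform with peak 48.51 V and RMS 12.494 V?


Crest factor is the ratio of peak to RMS:
CF = V_peak / V_rms
   = 48.51 / 12.494
   = 3.8827

3.8827


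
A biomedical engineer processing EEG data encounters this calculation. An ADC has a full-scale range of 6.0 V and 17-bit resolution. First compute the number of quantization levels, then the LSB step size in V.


Step 1 — number of quantization levels:
L = 2^N = 2^17 = 131072

Step 2 — LSB step size:
delta = Vfs / L
      = 6.0 / 131072
      = 4.578e-05 V

Levels = 131072; step size = 4.578e-05 V


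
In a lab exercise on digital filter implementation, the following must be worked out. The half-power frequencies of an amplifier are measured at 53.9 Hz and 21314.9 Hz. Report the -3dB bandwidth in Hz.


Bandwidth is the difference of -3dB frequencies:
BW = f_high - f_low
   = 21314.9 - 53.9
   = 21261.0 Hz

21261.0 Hz


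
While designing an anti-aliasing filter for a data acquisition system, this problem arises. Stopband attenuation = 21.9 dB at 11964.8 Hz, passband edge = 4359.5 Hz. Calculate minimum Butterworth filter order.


Butterworth filter order formula:
n = log10(10^(A/10) - 1) / (2 * log10(f_stop/f_pass))
10^(21.9/10) - 1 = 153.8817
f_stop/f_pass = 11964.8 / 4359.5 = 2.7445
n = 2.4941 -> ceil = 3

3


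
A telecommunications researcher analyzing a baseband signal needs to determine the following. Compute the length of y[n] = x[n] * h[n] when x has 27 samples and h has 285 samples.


Linear convolution output length:
L = N + M - 1
  = 27 + 285 - 1
  = 311 samples

311


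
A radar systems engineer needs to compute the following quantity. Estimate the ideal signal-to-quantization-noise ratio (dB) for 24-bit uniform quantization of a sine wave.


Theoretical SNR for a full-scale sinusoid:
SNR = 6.02 * N + 1.76
    = 6.02 * 24 + 1.76
    = 144.48 + 1.76
    = 146.24 dB

146.24 dB


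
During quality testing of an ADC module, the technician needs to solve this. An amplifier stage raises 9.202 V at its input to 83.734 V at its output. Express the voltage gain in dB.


Voltage gain in dB:
G = 20 * log10(Vout / Vin)
  = 20 * log10(83.734 / 9.202)
  = 20 * log10(9.099544)
  = 20 * 0.95902
  = 19.18 dB

19.18 dB


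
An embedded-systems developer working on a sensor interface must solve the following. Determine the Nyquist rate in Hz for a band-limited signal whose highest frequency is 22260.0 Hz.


The Nyquist rate is twice the maximum frequency component.
fs_min = 2 * fmax
      = 2 * 22260.0
      = 44520.0 Hz

44520.0


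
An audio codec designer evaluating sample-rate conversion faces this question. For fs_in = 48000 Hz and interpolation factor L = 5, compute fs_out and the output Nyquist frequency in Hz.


Step 1 — output sample rate after interpolation by L:
fs_out = L * fs_in = 5 * 48000 = 240000 Hz

Step 2 — Nyquist frequency of the output stream:
f_Nyq = fs_out / 2 = 240000 / 2 = 120000.0 Hz

fs_out = 240000 Hz; f_Nyquist = 120000.0 Hz


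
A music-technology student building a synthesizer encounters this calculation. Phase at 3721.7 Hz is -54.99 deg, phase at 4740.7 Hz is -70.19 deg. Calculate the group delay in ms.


Group delay from phase difference:
tau = -d(phi)/d(omega)
d(phi) = -15.2 deg = -0.26529 rad
d(omega) = 2*pi*(4740.7 - 3721.7) = 6402.5658 rad/s
tau = -(-0.26529) / 6402.5658
    = 0.0414 ms

0.0414 ms


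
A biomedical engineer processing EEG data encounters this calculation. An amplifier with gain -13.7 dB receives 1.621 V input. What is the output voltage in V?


Output voltage from dB gain:
V_out = V_in * 10^(gain_dB / 20)
      = 1.621 * 10^(-13.7 / 20)
      = 1.621 * 0.206538
      = 0.3348 V

0.3348 V


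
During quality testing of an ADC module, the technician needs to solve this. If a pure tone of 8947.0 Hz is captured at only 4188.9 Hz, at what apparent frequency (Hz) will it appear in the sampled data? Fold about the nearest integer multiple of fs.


Compute the nearest integer multiple of fs to the signal:
n = round(8947.0 / 4188.9) = 2
f_alias = |8947.0 - 2 * 4188.9|
        = |8947.0 - 8377.8|
        = 569.2 Hz

569.2


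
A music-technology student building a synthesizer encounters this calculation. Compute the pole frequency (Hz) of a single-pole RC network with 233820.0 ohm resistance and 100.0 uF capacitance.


Cutoff frequency of a first-order RC filter:
fc = 1 / (2 * pi * R * C)
C = 100.0 uF = 0.0001 F
fc = 1 / (2 * pi * 233820.0 * 0.0001)
   = 1 / 146.91343885247
   = 0.006807 Hz

0.006807 Hz


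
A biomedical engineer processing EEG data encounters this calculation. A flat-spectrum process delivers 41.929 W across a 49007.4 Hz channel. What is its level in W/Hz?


Power spectral density:
PSD = P / BW
    = 41.929 / 49007.4
    = 0.00085556 W/Hz

0.00085556 W/Hz


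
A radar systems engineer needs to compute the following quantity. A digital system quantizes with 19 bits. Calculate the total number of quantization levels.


Number of quantization levels = 2^N
= 2^19
= 524288

524288


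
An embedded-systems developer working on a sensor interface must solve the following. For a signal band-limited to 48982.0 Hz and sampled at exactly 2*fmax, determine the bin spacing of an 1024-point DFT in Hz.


Step 1 — Nyquist sampling rate:
fs = 2 * fmax = 2 * 48982.0 = 97964.0 Hz

Step 2 — DFT bin spacing:
df = fs / N = 97964.0 / 1024 = 95.668 Hz

95.668 Hz


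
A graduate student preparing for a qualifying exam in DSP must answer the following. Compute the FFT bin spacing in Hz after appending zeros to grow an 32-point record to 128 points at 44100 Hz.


Frequency resolution after zero-padding:
N_padded = 32 * 4 = 128
df = fs / N_padded
   = 44100 / 128
   = 344.5312 Hz

344.5312 Hz


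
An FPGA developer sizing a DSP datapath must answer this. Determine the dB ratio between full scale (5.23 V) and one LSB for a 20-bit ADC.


Dynamic range from full-scale to LSB:
V_min = V_max / 2^bits = 5.23 / 2^20
DR = 20 * log10(V_max / V_min)
   = 20 * log10(2^20)
   = 20 * 20 * log10(2)
   = 120.41 dB

120.41 dB


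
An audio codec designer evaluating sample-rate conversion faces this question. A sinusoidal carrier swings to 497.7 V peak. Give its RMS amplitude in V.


RMS voltage for a sinusoidal waveform:
V_rms = V_peak / sqrt(2)
      = 497.7 / 1.414214
      = 351.927 V

351.927 V


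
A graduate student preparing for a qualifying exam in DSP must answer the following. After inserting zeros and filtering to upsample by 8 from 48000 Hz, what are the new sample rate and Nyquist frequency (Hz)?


Step 1 — output sample rate after interpolation by L:
fs_out = L * fs_in = 8 * 48000 = 384000 Hz

Step 2 — Nyquist frequency of the output stream:
f_Nyq = fs_out / 2 = 384000 / 2 = 192000.0 Hz

fs_out = 384000 Hz; f_Nyquist = 192000.0 Hz


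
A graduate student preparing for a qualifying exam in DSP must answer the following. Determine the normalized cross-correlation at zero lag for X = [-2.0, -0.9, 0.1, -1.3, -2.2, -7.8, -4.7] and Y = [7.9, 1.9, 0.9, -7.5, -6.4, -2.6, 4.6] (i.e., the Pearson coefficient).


Pearson correlation coefficient (population):
r = cov(X,Y) / (std(X) * std(Y))
Mean X = -2.6857, Mean Y = -0.1714
Cov(X,Y) = 0.263878
Std(X) = 2.501102, Std(Y) = 5.233877
r = 0.0202

0.0202


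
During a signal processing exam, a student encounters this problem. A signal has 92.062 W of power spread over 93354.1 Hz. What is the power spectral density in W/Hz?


Power spectral density:
PSD = P / BW
    = 92.062 / 93354.1
    = 0.00098616 W/Hz

0.00098616 W/Hz


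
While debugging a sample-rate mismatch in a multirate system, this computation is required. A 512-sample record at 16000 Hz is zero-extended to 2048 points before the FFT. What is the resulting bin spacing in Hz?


Frequency resolution after zero-padding:
N_padded = 512 * 4 = 2048
df = fs / N_padded
   = 16000 / 2048
   = 7.8125 Hz

7.8125 Hz


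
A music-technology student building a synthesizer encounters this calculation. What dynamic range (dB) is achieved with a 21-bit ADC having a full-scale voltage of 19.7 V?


Dynamic range from full-scale to LSB:
V_min = V_max / 2^bits = 19.7 / 2^21
DR = 20 * log10(V_max / V_min)
   = 20 * log10(2^21)
   = 20 * 21 * log10(2)
   = 126.43 dB

126.43 dB


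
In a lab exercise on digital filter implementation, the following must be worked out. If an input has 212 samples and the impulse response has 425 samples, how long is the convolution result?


Linear convolution output length:
L = N + M - 1
  = 212 + 425 - 1
  = 636 samples

636


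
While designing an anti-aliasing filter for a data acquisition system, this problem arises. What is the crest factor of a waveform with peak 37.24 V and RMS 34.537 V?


Crest factor is the ratio of peak to RMS:
CF = V_peak / V_rms
   = 37.24 / 34.537
   = 1.0783

1.0783


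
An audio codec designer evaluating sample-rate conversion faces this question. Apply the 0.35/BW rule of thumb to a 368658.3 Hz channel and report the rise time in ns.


Rise time from bandwidth relationship:
tr = 0.35 / BW
   = 0.35 / 368658.3
   = 9.493886344e-07 s
   = 949.3886 ns

949.3886 ns


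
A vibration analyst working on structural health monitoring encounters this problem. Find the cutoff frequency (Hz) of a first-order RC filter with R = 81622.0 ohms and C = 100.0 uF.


Cutoff frequency of a first-order RC filter:
fc = 1 / (2 * pi * R * C)
C = 100.0 uF = 0.0001 F
fc = 1 / (2 * pi * 81622.0 * 0.0001)
   = 1 / 51.284615114261
   = 0.019499 Hz

0.019499 Hz


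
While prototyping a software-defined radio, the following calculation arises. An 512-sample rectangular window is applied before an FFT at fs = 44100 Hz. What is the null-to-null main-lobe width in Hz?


Main lobe width for a rectangular window:
Width = 2 * fs / N
      = 2 * 44100 / 512
      = 88200 / 512
      = 172.266 Hz

172.266 Hz


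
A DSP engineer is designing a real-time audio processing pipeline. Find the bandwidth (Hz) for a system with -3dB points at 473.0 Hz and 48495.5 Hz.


Bandwidth is the difference of -3dB frequencies:
BW = f_high - f_low
   = 48495.5 - 473.0
   = 48022.5 Hz

48022.5 Hz


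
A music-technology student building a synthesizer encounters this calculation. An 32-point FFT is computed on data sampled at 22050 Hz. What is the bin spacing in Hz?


DFT frequency resolution:
df = fs / N
   = 22050 / 32
   = 689.0625 Hz

689.0625 Hz


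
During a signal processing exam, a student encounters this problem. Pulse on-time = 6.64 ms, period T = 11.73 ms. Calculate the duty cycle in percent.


Duty cycle as a percentage:
DC = (t_on / T) * 100
   = (6.64 / 11.73) * 100
   = 0.56607 * 100
   = 56.61 %

56.61 %


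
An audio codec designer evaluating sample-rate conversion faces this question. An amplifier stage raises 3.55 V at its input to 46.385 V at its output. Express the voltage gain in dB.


Voltage gain in dB:
G = 20 * log10(Vout / Vin)
  = 20 * log10(46.385 / 3.55)
  = 20 * log10(13.066197)
  = 20 * 1.116149
  = 22.32 dB

22.32 dB


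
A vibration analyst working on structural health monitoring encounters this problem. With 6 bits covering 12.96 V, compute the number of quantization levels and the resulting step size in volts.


Step 1 — number of quantization levels:
L = 2^N = 2^6 = 64

Step 2 — LSB step size:
delta = Vfs / L
      = 12.96 / 64
      = 0.2025 V

Levels = 64; step size = 0.2025 V


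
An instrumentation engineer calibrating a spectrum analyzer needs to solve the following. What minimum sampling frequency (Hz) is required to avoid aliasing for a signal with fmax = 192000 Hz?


The Nyquist rate is twice the maximum frequency component.
fs_min = 2 * fmax
      = 2 * 192000
      = 384000 Hz

384000


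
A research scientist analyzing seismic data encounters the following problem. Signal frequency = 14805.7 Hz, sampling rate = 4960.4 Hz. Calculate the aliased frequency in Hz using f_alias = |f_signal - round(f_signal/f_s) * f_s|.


Compute the nearest integer multiple of fs to the signal:
n = round(14805.7 / 4960.4) = 3
f_alias = |14805.7 - 3 * 4960.4|
        = |14805.7 - 14881.2|
        = 75.5 Hz

75.5


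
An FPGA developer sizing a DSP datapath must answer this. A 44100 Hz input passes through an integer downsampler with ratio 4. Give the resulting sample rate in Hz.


Decimation reduces the sample rate:
fs_out = fs_in / M
       = 44100 / 4
       = 11025.0 Hz

11025.0 Hz


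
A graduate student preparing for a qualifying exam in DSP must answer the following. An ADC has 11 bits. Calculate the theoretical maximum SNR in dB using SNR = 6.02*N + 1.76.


Theoretical SNR for a full-scale sinusoid:
SNR = 6.02 * N + 1.76
    = 6.02 * 11 + 1.76
    = 66.22 + 1.76
    = 67.98 dB

67.98 dB


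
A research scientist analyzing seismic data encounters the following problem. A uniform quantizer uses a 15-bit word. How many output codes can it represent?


Number of quantization levels = 2^N
= 2^15
= 32768

32768


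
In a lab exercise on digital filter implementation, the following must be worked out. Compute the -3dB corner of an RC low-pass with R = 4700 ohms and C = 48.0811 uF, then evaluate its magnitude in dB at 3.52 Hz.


Step 1 — cutoff frequency:
fc = 1 / (2*pi*R*C)
C = 48.0811 uF = 4.80811e-05 F
fc = 1 / (2*pi*4700*4.80811e-05)
   = 0.704284 Hz

Step 2 — magnitude at f = 3.52 Hz:
|H(f)| = 1 / sqrt(1 + (f/fc)^2)
f/fc = 3.52 / 0.704284 = 4.997984
|H| = 1 / sqrt(1 + 24.979844) = 0.1961922
|H|_dB = 20*log10(0.1961922) = -14.15 dB

fc = 0.704284 Hz; |H(3.52 Hz)| = -14.15 dB


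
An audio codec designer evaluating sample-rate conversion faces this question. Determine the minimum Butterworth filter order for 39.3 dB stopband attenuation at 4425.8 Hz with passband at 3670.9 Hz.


Butterworth filter order formula:
n = log10(10^(A/10) - 1) / (2 * log10(f_stop/f_pass))
10^(39.3/10) - 1 = 8510.3804
f_stop/f_pass = 4425.8 / 3670.9 = 1.2056
n = 24.1935 -> ceil = 25

25


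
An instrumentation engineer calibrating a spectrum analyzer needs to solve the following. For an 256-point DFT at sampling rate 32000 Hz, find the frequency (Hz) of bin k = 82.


Frequency of DFT bin k:
f_k = k * fs / N
    = 82 * 32000 / 256
    = 2624000 / 256
    = 10250.0 Hz

10250.0 Hz


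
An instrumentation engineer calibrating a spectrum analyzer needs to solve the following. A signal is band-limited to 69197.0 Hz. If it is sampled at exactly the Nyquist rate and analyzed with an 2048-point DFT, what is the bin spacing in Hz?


Step 1 — Nyquist sampling rate:
fs = 2 * fmax = 2 * 69197.0 = 138394.0 Hz

Step 2 — DFT bin spacing:
df = fs / N = 138394.0 / 2048 = 67.5752 Hz

67.5752 Hz


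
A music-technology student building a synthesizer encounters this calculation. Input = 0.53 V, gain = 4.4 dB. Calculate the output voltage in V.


Output voltage from dB gain:
V_out = V_in * 10^(gain_dB / 20)
      = 0.53 * 10^(4.4 / 20)
      = 0.53 * 1.659587
      = 0.8796 V

0.8796 V


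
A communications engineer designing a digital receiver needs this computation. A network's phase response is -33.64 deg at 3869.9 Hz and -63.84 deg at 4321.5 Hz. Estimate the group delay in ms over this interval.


Group delay from phase difference:
tau = -d(phi)/d(omega)
d(phi) = -30.2 deg = -0.527089 rad
d(omega) = 2*pi*(4321.5 - 3869.9) = 2837.4865 rad/s
tau = -(-0.527089) / 2837.4865
    = 0.1858 ms

0.1858 ms


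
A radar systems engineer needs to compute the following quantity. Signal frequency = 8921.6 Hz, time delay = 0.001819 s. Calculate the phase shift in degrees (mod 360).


Phase shift from frequency and time delay:
phi = 360 * f * t_delay
    = 360 * 8921.6 * 0.001819
    = 5842.22 degrees
    mod 360 = 82.22 degrees

82.22 degrees


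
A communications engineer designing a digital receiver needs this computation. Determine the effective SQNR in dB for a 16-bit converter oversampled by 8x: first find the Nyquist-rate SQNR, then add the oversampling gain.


Step 1 — baseline SQNR at Nyquist:
SQNR_base = 6.02*N + 1.76
          = 6.02*16 + 1.76
          = 98.08 dB

Step 2 — oversampling processing gain:
G = 10*log10(OSR) = 10*log10(8) = 9.03 dB

Step 3 — total:
SQNR_total = 98.08 + 9.03 = 107.11 dB

Base SQNR = 98.08 dB; oversampled SQNR = 107.11 dB


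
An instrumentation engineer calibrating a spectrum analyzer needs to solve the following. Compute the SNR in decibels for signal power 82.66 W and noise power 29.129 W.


SNR in decibels:
SNR = 10 * log10(Ps / Pn)
    = 10 * log10(82.66 / 29.129)
    = 10 * log10(2.8377)
    = 10 * 0.453
    = 4.53 dB

4.53 dB


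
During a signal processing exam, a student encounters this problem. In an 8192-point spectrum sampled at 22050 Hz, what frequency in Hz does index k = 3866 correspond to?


Frequency of DFT bin k:
f_k = k * fs / N
    = 3866 * 22050 / 8192
    = 85245300 / 8192
    = 10405.92 Hz

10405.92 Hz


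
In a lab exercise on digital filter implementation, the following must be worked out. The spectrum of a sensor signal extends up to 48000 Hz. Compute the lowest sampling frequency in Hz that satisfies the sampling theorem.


The Nyquist rate is twice the maximum frequency component.
fs_min = 2 * fmax
      = 2 * 48000
      = 96000 Hz

96000
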